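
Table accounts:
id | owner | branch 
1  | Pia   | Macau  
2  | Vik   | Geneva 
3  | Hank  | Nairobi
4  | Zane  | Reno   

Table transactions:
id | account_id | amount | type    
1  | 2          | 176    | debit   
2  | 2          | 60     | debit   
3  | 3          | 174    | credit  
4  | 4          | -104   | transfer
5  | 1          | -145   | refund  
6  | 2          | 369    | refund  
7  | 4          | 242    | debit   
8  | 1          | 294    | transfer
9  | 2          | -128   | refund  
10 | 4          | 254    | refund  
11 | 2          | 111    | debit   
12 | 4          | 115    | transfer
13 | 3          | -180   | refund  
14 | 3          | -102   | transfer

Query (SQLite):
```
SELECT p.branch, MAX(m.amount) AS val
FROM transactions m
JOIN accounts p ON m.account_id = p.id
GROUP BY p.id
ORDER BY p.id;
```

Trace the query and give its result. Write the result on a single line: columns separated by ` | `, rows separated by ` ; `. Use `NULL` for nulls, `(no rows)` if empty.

Macau | 294 ; Geneva | 369 ; Nairobi | 174 ; Reno | 254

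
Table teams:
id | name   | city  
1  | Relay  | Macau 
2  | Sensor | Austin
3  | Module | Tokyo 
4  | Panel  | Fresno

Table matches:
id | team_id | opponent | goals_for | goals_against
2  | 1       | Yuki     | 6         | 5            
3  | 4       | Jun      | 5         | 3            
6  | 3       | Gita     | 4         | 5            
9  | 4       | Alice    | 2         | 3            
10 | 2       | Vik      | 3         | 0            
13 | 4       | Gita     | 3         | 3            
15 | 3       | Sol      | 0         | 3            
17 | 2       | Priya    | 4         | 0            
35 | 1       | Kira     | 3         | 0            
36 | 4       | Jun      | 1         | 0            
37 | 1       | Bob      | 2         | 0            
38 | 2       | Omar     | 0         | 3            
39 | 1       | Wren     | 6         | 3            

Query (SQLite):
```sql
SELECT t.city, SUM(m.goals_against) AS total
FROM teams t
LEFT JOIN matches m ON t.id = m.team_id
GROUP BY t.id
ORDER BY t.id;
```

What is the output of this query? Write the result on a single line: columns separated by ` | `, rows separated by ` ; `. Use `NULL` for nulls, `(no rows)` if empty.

LEFT JOIN keeps every teams row; unmatched ones get NULL for matches columns.
Group by teams.id and compute SUM(m.goals_against). SUM over an all-NULL group is NULL.
  1: ids {2, 35, 37, 39} → SUM(m.goals_against)=8
  2: ids {10, 17, 38} → SUM(m.goals_against)=3
  3: ids {6, 15} → SUM(m.goals_against)=8
  4: ids {3, 9, 13, 36} → SUM(m.goals_against)=9

Macau | 8 ; Austin | 3 ; Tokyo | 8 ; Fresno | 9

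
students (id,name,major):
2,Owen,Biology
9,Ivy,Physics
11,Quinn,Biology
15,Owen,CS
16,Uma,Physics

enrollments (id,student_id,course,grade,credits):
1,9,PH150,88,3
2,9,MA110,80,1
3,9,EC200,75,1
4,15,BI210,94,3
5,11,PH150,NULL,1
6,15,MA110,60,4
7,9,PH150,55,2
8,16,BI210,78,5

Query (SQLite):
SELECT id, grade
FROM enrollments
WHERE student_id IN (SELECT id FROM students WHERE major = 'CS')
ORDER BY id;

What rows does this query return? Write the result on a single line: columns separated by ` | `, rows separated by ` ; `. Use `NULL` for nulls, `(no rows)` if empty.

4 | 94 ; 6 | 60

Inner query: students.id where major = 'CS'.
Outer: keep enrollments rows whose student_id is in that set.
Inner query → {15}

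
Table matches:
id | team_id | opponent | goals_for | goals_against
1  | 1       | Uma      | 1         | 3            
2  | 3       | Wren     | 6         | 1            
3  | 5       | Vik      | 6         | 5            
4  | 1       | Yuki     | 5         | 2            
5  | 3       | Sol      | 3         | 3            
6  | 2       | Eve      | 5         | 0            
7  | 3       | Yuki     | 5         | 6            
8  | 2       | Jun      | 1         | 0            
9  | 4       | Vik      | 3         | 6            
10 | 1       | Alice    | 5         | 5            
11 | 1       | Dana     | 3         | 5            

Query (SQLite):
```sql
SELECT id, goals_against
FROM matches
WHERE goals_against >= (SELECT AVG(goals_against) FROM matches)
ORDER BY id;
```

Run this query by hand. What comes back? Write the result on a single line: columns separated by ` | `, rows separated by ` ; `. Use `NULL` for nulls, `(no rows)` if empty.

Scalar subquery: AVG(goals_against) over all matches rows = 3.272727 (≈; comparison uses full precision).
Keep rows where goals_against >= that value.

3 | 5 ; 7 | 6 ; 9 | 6 ; 10 | 5 ; 11 | 5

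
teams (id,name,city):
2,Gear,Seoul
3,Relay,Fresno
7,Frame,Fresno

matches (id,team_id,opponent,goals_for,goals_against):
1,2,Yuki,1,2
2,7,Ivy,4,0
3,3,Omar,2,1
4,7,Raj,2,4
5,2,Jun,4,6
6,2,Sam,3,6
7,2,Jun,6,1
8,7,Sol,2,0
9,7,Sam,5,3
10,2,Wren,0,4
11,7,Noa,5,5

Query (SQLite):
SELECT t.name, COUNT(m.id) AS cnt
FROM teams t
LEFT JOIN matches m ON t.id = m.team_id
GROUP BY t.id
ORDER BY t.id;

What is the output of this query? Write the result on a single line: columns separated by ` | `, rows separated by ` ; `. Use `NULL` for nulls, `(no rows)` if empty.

Gear | 5 ; Relay | 1 ; Frame | 5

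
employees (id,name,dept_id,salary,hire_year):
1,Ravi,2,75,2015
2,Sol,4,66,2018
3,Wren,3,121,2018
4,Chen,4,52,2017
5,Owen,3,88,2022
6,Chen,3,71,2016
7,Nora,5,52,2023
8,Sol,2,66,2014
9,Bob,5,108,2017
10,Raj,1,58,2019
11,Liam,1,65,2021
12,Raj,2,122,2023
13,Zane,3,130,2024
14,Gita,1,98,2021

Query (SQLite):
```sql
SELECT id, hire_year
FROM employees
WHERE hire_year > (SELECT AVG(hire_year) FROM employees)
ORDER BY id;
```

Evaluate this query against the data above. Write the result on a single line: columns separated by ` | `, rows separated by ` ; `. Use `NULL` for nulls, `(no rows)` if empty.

5 | 2022 ; 7 | 2023 ; 11 | 2021 ; 12 | 2023 ; 13 | 2024 ; 14 | 2021

Scalar subquery: AVG(hire_year) over all employees rows = 2019.142857 (≈; comparison uses full precision).
Keep rows where hire_year > that value.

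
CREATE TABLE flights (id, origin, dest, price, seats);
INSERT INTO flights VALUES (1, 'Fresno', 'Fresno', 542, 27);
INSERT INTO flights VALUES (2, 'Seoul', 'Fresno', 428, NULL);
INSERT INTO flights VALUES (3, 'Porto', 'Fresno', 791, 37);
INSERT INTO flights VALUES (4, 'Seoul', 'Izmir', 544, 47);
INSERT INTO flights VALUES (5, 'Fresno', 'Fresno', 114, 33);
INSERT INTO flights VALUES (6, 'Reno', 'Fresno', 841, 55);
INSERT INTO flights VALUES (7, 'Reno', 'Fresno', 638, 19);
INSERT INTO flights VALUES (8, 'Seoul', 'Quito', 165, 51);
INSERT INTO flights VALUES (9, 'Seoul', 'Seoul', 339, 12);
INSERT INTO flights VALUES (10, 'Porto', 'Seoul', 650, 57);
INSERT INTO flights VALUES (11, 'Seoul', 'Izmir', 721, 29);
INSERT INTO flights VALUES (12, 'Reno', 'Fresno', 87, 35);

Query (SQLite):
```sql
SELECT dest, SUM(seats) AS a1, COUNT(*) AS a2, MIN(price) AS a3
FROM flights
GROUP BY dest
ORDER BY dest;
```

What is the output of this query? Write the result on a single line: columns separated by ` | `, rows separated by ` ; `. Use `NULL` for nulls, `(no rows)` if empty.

Fresno | 206 | 7 | 87 ; Izmir | 76 | 2 | 544 ; Quito | 51 | 1 | 165 ; Seoul | 69 | 2 | 339

Group flights by dest.
Per group compute: SUM(seats), COUNT(*), MIN(price).
  Fresno: ids {1, 2, 3, 5, 6, 7, 12} → SUM(seats)=206, COUNT(*)=7, MIN(price)=87
  Izmir: ids {4, 11} → SUM(seats)=76, COUNT(*)=2, MIN(price)=544
  Quito: ids {8} → SUM(seats)=51, COUNT(*)=1, MIN(price)=165
  Seoul: ids {9, 10} → SUM(seats)=69, COUNT(*)=2, MIN(price)=339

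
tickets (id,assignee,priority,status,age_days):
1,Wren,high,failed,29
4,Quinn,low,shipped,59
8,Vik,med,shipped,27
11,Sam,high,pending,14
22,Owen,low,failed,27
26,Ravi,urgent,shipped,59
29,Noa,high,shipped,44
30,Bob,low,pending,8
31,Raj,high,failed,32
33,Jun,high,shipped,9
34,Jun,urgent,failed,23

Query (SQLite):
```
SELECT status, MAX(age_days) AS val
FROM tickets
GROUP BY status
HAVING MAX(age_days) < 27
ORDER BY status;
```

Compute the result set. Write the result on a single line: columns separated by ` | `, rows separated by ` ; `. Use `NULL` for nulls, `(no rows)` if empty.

pending | 14

Partition tickets by status; compute MAX(age_days) within each group.
HAVING: keep groups where MAX(age_days) < 27.
  failed: ids {1, 22, 31, 34} → MAX(age_days)=32
  pending: ids {11, 30} → MAX(age_days)=14
  shipped: ids {4, 8, 26, 29, 33} → MAX(age_days)=59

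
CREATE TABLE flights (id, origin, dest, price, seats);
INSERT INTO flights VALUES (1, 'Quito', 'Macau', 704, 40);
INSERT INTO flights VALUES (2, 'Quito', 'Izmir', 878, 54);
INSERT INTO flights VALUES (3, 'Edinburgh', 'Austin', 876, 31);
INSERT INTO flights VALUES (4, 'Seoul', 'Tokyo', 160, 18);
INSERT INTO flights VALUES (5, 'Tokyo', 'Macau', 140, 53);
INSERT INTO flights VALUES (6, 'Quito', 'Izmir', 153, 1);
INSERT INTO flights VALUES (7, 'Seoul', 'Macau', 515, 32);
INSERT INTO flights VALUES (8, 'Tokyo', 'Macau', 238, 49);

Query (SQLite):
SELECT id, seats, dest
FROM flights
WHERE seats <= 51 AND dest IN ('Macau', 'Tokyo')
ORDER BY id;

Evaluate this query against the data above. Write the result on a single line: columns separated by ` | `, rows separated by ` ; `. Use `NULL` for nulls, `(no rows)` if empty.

1 | 40 | Macau ; 4 | 18 | Tokyo ; 7 | 32 | Macau ; 8 | 49 | Macau

seats <= 51: ids {1, 3, 4, 6, 7, 8}
dest IN ('Macau', 'Tokyo'): ids {1, 4, 5, 7, 8}
Combine with AND.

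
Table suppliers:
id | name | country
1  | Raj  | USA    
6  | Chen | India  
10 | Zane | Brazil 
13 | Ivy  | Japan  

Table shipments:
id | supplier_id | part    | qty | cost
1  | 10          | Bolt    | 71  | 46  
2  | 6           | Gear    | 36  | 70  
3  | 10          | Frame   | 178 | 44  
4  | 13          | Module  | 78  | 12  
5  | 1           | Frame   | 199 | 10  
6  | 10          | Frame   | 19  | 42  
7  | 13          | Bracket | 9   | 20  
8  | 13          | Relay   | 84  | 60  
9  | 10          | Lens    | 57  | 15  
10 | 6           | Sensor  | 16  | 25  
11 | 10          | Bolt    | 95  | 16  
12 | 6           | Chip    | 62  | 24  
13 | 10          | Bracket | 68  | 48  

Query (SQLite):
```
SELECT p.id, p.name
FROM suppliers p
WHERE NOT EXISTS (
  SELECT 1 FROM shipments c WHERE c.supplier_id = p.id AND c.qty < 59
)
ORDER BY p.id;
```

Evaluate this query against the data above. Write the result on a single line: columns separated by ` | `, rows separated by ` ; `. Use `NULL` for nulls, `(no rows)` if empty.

For each suppliers row, check whether any shipments with matching supplier_id has qty < 59.
Keep rows where that is false.

1 | Raj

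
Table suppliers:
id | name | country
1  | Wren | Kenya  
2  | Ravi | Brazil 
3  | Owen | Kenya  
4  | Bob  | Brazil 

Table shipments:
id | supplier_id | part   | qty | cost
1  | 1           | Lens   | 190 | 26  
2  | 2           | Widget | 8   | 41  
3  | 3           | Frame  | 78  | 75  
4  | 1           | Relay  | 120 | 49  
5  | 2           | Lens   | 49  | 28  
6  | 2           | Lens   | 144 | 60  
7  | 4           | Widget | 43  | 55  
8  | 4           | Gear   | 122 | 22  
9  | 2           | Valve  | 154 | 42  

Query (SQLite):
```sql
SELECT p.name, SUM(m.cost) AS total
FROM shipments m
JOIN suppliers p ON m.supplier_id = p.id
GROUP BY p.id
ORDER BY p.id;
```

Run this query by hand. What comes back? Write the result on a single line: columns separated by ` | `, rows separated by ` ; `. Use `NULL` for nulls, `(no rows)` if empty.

Wren | 75 ; Ravi | 171 ; Owen | 75 ; Bob | 77

Join each shipments row to its suppliers via supplier_id.
Group joined rows by suppliers.id; compute SUM(m.cost) per group.
  1: ids {1, 4} → SUM(m.cost)=75
  2: ids {2, 5, 6, 9} → SUM(m.cost)=171
  3: ids {3} → SUM(m.cost)=75
  4: ids {7, 8} → SUM(m.cost)=77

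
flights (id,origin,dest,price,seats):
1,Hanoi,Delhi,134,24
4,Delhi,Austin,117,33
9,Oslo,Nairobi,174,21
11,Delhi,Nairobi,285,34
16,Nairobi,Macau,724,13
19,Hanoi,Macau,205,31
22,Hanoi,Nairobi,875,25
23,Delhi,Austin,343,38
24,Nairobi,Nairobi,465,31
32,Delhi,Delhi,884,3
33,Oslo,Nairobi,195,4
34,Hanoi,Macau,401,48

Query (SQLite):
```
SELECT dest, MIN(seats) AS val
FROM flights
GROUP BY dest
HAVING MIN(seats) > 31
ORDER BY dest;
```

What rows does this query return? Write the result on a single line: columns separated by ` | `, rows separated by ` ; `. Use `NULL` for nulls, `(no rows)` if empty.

Austin | 33

Partition flights by dest; compute MIN(seats) within each group.
HAVING: keep groups where MIN(seats) > 31.
  Austin: ids {4, 23} → MIN(seats)=33
  Delhi: ids {1, 32} → MIN(seats)=3
  Macau: ids {16, 19, 34} → MIN(seats)=13
  Nairobi: ids {9, 11, 22, 24, 33} → MIN(seats)=4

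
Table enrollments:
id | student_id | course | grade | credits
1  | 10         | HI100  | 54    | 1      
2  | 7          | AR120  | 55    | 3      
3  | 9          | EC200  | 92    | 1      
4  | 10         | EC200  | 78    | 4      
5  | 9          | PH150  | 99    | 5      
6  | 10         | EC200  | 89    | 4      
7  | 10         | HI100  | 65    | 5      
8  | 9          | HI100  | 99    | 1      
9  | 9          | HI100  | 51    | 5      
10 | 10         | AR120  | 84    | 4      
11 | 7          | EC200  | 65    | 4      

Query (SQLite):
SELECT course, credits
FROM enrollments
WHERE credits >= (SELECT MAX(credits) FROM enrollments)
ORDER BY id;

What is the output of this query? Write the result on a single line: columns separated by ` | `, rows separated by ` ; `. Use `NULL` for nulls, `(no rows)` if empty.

Scalar subquery: MAX(credits) over all enrollments rows = 5.
Keep rows where credits >= that value.

PH150 | 5 ; HI100 | 5 ; HI100 | 5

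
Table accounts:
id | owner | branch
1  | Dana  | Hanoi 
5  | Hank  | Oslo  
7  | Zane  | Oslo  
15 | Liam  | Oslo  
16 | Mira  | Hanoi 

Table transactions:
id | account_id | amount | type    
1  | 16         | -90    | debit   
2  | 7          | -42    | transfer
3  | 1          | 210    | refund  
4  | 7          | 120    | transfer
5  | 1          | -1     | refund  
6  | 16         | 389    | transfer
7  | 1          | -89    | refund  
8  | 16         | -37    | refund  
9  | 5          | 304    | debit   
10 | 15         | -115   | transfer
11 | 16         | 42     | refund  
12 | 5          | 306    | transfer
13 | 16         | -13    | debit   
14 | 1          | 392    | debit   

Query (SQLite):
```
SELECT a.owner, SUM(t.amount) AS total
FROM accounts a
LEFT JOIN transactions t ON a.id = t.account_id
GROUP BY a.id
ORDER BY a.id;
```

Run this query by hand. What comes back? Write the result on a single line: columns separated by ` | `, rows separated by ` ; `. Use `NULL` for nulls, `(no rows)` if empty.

LEFT JOIN keeps every accounts row; unmatched ones get NULL for transactions columns.
Group by accounts.id and compute SUM(t.amount). SUM over an all-NULL group is NULL.
  1: ids {3, 5, 7, 14} → SUM(t.amount)=512
  5: ids {9, 12} → SUM(t.amount)=610
  7: ids {2, 4} → SUM(t.amount)=78
  15: ids {10} → SUM(t.amount)=-115
  16: ids {1, 6, 8, 11, 13} → SUM(t.amount)=291

Dana | 512 ; Hank | 610 ; Zane | 78 ; Liam | -115 ; Mira | 291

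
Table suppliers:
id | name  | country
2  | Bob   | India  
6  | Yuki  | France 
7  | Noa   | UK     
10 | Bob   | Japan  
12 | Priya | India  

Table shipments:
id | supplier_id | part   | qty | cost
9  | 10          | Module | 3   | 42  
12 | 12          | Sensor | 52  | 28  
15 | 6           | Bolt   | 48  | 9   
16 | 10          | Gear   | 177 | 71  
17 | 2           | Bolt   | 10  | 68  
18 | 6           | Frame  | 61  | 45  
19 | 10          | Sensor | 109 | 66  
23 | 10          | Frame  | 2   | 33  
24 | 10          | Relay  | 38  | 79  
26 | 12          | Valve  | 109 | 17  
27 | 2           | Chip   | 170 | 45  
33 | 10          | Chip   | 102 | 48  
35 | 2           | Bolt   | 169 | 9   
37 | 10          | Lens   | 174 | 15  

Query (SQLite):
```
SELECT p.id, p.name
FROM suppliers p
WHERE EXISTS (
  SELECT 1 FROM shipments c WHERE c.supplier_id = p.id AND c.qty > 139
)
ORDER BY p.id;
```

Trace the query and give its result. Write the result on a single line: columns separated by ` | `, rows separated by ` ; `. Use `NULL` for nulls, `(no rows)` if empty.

2 | Bob ; 10 | Bob

For each suppliers row, check whether any shipments with matching supplier_id has qty > 139.
Keep rows where that is true.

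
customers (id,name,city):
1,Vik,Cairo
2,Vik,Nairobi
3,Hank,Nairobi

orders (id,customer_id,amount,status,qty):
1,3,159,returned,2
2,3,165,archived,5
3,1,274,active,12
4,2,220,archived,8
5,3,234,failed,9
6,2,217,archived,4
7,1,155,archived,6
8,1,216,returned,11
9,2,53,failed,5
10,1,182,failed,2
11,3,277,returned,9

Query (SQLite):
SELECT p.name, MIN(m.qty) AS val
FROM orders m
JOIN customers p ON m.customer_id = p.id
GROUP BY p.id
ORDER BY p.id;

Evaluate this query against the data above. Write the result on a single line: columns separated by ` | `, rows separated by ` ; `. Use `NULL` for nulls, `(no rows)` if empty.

Join each orders row to its customers via customer_id.
Group joined rows by customers.id; compute MIN(m.qty) per group.
  1: ids {3, 7, 8, 10} → MIN(m.qty)=2
  2: ids {4, 6, 9} → MIN(m.qty)=4
  3: ids {1, 2, 5, 11} → MIN(m.qty)=2

Vik | 2 ; Vik | 4 ; Hank | 2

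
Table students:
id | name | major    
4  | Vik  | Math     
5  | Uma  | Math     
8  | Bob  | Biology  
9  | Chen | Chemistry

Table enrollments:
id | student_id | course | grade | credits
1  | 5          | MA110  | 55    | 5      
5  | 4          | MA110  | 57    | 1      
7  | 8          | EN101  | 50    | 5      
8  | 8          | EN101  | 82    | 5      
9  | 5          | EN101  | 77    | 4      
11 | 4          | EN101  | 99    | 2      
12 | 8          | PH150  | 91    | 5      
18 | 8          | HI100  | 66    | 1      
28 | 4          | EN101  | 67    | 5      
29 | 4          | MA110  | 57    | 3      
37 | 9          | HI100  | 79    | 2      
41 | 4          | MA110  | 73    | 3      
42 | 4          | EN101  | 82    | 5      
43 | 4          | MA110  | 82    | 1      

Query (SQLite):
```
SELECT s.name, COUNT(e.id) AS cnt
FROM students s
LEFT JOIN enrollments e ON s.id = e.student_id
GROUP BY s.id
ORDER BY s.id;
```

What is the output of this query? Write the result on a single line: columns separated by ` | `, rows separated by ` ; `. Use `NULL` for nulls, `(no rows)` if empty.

Vik | 7 ; Uma | 2 ; Bob | 4 ; Chen | 1

LEFT JOIN keeps every students row; unmatched ones get NULL for enrollments columns.
Group by students.id and compute COUNT(e.id). COUNT(col) of an all-NULL group is 0.
  4: ids {5, 11, 28, 29, 41, 42, 43} → COUNT(e.id)=7
  5: ids {1, 9} → COUNT(e.id)=2
  8: ids {7, 8, 12, 18} → COUNT(e.id)=4
  9: ids {37} → COUNT(e.id)=1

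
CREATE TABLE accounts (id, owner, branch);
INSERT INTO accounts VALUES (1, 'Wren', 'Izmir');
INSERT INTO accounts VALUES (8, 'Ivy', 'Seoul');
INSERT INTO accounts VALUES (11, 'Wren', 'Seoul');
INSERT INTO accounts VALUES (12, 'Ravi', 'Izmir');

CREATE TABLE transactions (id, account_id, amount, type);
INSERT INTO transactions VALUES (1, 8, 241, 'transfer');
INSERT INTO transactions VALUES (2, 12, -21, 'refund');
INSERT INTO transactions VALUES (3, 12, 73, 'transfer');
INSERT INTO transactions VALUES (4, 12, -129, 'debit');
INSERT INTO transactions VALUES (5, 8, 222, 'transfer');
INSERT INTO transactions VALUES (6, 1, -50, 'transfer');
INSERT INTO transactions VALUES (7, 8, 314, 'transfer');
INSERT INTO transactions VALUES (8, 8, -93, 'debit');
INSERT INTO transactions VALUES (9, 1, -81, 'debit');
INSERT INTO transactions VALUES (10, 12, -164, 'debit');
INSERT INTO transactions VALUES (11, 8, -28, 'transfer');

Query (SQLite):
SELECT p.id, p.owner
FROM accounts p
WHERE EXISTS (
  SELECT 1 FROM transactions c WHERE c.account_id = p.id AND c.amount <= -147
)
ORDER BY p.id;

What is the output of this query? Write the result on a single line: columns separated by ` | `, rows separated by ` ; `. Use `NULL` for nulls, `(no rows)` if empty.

For each accounts row, check whether any transactions with matching account_id has amount <= -147.
Keep rows where that is true.

12 | Ravi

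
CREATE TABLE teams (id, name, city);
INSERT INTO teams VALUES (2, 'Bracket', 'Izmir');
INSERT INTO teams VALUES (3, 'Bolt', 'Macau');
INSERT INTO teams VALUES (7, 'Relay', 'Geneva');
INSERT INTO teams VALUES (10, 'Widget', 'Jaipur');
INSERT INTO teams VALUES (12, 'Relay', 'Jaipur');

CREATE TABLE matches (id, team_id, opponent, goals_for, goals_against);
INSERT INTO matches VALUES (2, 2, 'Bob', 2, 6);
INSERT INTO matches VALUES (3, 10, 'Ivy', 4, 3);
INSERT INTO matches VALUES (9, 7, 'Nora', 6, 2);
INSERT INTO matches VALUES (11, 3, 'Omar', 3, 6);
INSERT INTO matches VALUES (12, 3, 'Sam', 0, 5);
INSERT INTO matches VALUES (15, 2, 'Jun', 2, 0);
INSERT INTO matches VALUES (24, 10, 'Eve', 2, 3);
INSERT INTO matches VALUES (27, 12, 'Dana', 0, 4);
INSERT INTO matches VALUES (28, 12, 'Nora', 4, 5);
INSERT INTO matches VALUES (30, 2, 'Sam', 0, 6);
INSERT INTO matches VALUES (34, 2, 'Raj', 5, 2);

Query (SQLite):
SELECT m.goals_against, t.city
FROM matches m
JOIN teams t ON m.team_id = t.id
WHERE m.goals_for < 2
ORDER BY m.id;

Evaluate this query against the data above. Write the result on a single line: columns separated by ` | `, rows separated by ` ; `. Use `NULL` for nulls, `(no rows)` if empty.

5 | Macau ; 4 | Jaipur ; 6 | Izmir

Each matches row matches the teams row where team_id = teams.id.
Then keep rows with m.goals_for < 2.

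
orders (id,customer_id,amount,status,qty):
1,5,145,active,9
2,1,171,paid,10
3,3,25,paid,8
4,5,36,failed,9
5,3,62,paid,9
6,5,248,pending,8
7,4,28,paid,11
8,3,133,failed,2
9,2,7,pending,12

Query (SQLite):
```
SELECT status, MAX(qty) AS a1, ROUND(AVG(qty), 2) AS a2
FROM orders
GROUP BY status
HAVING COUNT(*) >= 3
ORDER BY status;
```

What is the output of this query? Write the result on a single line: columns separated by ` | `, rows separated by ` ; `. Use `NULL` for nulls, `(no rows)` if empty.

paid | 11 | 9.5

Group orders by status.
Per group compute: MAX(qty), ROUND(AVG(qty), 2).
HAVING: drop groups with fewer than 3 rows.
  active: ids {1} → MAX(qty)=9, ROUND(AVG(qty), 2)=9
  failed: ids {4, 8} → MAX(qty)=9, ROUND(AVG(qty), 2)=5.5
  paid: ids {2, 3, 5, 7} → MAX(qty)=11, ROUND(AVG(qty), 2)=9.5
  pending: ids {6, 9} → MAX(qty)=12, ROUND(AVG(qty), 2)=10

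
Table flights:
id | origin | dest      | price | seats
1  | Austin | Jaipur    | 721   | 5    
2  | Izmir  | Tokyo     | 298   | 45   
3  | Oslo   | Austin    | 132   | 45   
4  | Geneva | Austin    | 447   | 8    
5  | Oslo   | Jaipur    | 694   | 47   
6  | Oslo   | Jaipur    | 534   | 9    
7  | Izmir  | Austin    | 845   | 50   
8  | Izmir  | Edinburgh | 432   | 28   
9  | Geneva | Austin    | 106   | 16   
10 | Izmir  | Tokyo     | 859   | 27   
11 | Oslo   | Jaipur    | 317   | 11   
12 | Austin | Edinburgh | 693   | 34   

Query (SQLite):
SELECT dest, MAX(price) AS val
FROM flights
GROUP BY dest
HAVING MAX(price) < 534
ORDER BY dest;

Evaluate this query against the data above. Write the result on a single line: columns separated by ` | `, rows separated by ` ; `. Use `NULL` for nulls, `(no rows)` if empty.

Partition flights by dest; compute MAX(price) within each group.
HAVING: keep groups where MAX(price) < 534.
  Austin: ids {3, 4, 7, 9} → MAX(price)=845
  Edinburgh: ids {8, 12} → MAX(price)=693
  Jaipur: ids {1, 5, 6, 11} → MAX(price)=721
  Tokyo: ids {2, 10} → MAX(price)=859

(no rows)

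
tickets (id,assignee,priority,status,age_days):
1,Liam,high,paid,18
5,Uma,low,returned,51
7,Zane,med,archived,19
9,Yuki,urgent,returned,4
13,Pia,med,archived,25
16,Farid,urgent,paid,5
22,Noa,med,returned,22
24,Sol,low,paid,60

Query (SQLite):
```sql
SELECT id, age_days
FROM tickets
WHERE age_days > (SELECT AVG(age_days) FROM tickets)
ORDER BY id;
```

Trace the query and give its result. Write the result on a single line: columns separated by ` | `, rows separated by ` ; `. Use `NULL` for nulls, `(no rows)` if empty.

5 | 51 ; 24 | 60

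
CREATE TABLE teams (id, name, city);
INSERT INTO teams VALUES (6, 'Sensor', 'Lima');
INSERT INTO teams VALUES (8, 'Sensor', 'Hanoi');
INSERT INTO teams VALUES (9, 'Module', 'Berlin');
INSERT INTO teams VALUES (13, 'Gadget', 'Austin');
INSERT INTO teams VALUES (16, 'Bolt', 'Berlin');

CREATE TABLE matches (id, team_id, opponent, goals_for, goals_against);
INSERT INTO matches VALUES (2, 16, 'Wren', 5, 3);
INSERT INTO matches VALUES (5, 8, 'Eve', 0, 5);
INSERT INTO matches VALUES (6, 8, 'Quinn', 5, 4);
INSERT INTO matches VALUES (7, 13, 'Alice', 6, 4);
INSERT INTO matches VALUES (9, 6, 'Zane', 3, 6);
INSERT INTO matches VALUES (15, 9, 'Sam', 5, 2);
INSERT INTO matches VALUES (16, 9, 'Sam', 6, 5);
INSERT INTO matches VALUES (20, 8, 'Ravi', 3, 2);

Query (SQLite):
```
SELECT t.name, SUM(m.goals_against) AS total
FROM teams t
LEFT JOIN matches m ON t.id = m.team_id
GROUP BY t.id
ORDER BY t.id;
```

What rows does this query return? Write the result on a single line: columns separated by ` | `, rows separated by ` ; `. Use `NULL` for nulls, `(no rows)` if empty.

LEFT JOIN keeps every teams row; unmatched ones get NULL for matches columns.
Group by teams.id and compute SUM(m.goals_against). SUM over an all-NULL group is NULL.
  6: ids {9} → SUM(m.goals_against)=6
  8: ids {5, 6, 20} → SUM(m.goals_against)=11
  9: ids {15, 16} → SUM(m.goals_against)=7
  13: ids {7} → SUM(m.goals_against)=4
  16: ids {2} → SUM(m.goals_against)=3

Sensor | 6 ; Sensor | 11 ; Module | 7 ; Gadget | 4 ; Bolt | 3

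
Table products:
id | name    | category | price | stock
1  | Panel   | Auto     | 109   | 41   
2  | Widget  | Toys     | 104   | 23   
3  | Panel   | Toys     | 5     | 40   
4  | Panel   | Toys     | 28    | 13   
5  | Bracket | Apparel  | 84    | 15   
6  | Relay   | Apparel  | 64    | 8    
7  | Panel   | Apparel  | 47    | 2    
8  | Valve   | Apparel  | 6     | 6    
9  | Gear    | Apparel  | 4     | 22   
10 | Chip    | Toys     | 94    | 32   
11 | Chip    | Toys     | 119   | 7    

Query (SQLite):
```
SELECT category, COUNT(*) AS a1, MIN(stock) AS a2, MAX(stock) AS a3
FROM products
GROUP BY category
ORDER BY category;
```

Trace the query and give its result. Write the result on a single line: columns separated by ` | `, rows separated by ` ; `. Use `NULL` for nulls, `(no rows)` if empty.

Apparel | 5 | 2 | 22 ; Auto | 1 | 41 | 41 ; Toys | 5 | 7 | 40

Group products by category.
Per group compute: COUNT(*), MIN(stock), MAX(stock).
  Apparel: ids {5, 6, 7, 8, 9} → COUNT(*)=5, MIN(stock)=2, MAX(stock)=22
  Auto: ids {1} → COUNT(*)=1, MIN(stock)=41, MAX(stock)=41
  Toys: ids {2, 3, 4, 10, 11} → COUNT(*)=5, MIN(stock)=7, MAX(stock)=40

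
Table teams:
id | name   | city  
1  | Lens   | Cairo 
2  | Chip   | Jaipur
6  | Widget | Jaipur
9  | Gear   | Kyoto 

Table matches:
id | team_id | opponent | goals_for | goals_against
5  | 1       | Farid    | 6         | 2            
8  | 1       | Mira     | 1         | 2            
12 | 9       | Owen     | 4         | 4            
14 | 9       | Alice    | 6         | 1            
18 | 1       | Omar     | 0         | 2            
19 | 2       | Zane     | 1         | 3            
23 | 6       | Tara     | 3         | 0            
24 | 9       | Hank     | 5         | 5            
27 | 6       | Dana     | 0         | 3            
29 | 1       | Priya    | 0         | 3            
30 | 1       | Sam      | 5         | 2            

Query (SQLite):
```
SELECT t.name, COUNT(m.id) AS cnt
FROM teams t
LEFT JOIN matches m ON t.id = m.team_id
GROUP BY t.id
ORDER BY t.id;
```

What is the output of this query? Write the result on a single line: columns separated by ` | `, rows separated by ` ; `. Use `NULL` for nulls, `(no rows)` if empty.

Lens | 5 ; Chip | 1 ; Widget | 2 ; Gear | 3

LEFT JOIN keeps every teams row; unmatched ones get NULL for matches columns.
Group by teams.id and compute COUNT(m.id). COUNT(col) of an all-NULL group is 0.
  1: ids {5, 8, 18, 29, 30} → COUNT(m.id)=5
  2: ids {19} → COUNT(m.id)=1
  6: ids {23, 27} → COUNT(m.id)=2
  9: ids {12, 14, 24} → COUNT(m.id)=3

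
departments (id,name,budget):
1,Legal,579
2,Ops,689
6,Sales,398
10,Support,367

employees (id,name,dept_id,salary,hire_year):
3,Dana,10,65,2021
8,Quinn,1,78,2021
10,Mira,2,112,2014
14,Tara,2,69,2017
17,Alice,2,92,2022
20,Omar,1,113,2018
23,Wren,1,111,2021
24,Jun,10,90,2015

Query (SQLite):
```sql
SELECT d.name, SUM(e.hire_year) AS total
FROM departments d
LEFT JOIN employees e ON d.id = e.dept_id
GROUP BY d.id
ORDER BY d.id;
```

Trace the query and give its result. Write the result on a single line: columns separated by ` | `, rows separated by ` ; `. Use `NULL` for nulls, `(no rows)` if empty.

Legal | 6060 ; Ops | 6053 ; Sales | NULL ; Support | 4036

LEFT JOIN keeps every departments row; unmatched ones get NULL for employees columns.
Group by departments.id and compute SUM(e.hire_year). SUM over an all-NULL group is NULL.
  1: ids {8, 20, 23} → SUM(e.hire_year)=6060
  2: ids {10, 14, 17} → SUM(e.hire_year)=6053
  6: ids {—} → SUM(e.hire_year)=NULL
  10: ids {3, 24} → SUM(e.hire_year)=4036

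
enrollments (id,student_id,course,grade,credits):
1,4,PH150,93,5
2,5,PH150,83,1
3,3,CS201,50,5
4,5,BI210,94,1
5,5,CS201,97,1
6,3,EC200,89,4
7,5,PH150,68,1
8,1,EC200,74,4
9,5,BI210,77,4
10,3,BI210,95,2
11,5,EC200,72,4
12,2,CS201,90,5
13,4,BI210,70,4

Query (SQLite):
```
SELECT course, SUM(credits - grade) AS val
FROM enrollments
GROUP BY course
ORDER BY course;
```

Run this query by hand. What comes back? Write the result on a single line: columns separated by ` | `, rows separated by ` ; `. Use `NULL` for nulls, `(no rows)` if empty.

For each row compute credits - grade.
Group by course; take SUM of the expression per group.
  BI210: ids {4, 9, 10, 13} → SUM(credits - grade)=-325
  CS201: ids {3, 5, 12} → SUM(credits - grade)=-226
  EC200: ids {6, 8, 11} → SUM(credits - grade)=-223
  PH150: ids {1, 2, 7} → SUM(credits - grade)=-237

BI210 | -325 ; CS201 | -226 ; EC200 | -223 ; PH150 | -237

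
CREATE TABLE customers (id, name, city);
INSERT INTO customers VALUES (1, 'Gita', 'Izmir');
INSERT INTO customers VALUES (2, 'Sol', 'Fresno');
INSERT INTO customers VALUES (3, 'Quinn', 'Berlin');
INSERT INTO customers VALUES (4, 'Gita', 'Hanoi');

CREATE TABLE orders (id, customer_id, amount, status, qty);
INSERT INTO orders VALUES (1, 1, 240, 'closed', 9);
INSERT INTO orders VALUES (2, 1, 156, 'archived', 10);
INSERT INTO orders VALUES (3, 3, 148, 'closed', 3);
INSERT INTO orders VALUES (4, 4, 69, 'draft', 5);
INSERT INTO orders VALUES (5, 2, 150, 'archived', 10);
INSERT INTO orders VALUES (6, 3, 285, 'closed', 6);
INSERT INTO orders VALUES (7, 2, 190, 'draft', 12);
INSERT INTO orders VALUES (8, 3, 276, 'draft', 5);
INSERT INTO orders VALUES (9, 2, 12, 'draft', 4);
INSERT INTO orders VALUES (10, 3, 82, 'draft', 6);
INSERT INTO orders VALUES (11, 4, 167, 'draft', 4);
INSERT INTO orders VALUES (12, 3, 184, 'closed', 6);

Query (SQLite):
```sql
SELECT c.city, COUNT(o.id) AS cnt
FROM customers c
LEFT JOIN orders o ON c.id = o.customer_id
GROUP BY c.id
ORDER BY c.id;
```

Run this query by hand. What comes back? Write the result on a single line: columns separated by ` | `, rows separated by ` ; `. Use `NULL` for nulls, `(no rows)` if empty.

LEFT JOIN keeps every customers row; unmatched ones get NULL for orders columns.
Group by customers.id and compute COUNT(o.id). COUNT(col) of an all-NULL group is 0.
  1: ids {1, 2} → COUNT(o.id)=2
  2: ids {5, 7, 9} → COUNT(o.id)=3
  3: ids {3, 6, 8, 10, 12} → COUNT(o.id)=5
  4: ids {4, 11} → COUNT(o.id)=2

Izmir | 2 ; Fresno | 3 ; Berlin | 5 ; Hanoi | 2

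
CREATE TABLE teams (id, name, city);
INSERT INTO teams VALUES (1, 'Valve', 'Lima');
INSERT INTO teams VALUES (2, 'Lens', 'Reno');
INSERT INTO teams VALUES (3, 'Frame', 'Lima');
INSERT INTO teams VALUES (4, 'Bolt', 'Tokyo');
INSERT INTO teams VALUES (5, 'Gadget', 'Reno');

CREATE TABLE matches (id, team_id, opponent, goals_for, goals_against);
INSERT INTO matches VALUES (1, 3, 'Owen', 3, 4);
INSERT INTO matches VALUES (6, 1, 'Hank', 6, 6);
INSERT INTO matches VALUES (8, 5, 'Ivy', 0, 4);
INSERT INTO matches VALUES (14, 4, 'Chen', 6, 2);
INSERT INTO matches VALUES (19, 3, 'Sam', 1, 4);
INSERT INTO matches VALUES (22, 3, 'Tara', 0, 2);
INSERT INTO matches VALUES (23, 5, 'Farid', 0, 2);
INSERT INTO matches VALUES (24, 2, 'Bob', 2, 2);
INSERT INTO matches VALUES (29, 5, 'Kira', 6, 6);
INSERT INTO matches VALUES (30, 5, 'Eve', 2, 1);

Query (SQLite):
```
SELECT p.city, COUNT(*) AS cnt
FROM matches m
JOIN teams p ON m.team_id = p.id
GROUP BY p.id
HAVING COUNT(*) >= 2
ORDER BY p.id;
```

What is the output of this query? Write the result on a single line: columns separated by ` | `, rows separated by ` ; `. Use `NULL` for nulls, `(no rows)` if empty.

Join each matches row to its teams via team_id.
Group joined rows by teams.id; compute COUNT(*) per group.
HAVING: keep groups with count ≥ 2.
  1: ids {6} → COUNT(*)=1
  2: ids {24} → COUNT(*)=1
  3: ids {1, 19, 22} → COUNT(*)=3
  4: ids {14} → COUNT(*)=1
  5: ids {8, 23, 29, 30} → COUNT(*)=4

Lima | 3 ; Reno | 4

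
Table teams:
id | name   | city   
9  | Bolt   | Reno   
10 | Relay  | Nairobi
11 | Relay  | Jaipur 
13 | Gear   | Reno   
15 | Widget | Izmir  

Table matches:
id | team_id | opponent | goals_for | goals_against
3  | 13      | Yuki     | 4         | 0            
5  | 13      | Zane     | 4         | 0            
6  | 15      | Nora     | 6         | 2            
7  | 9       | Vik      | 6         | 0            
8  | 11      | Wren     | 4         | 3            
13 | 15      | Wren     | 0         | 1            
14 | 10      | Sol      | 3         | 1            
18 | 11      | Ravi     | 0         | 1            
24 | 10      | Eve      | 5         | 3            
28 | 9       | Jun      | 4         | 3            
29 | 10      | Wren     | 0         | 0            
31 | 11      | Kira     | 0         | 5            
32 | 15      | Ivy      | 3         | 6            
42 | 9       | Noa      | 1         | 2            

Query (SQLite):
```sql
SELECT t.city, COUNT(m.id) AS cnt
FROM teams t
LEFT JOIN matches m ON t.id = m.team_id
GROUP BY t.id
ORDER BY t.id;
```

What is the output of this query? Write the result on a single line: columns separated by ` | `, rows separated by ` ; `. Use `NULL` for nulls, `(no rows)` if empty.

Reno | 3 ; Nairobi | 3 ; Jaipur | 3 ; Reno | 2 ; Izmir | 3

LEFT JOIN keeps every teams row; unmatched ones get NULL for matches columns.
Group by teams.id and compute COUNT(m.id). COUNT(col) of an all-NULL group is 0.
  9: ids {7, 28, 42} → COUNT(m.id)=3
  10: ids {14, 24, 29} → COUNT(m.id)=3
  11: ids {8, 18, 31} → COUNT(m.id)=3
  13: ids {3, 5} → COUNT(m.id)=2
  15: ids {6, 13, 32} → COUNT(m.id)=3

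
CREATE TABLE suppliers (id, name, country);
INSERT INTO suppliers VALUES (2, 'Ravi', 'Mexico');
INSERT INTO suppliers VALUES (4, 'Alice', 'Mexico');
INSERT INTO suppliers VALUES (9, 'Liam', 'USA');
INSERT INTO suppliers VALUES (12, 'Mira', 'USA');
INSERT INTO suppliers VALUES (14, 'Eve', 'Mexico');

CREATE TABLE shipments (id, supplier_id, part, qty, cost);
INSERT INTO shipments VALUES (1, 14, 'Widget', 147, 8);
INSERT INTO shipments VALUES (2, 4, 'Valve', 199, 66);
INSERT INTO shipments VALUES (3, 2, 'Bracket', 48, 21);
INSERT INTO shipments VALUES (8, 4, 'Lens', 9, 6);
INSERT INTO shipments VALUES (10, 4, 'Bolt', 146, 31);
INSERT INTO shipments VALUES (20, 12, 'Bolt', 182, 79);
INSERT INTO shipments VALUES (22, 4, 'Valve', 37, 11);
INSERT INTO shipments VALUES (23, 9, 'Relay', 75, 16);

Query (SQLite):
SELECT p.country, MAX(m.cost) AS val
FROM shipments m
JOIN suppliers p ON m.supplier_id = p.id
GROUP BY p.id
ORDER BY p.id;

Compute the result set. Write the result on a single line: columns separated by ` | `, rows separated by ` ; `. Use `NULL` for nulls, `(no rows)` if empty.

Mexico | 21 ; Mexico | 66 ; USA | 16 ; USA | 79 ; Mexico | 8

Join each shipments row to its suppliers via supplier_id.
Group joined rows by suppliers.id; compute MAX(m.cost) per group.
  2: ids {3} → MAX(m.cost)=21
  4: ids {2, 8, 10, 22} → MAX(m.cost)=66
  9: ids {23} → MAX(m.cost)=16
  12: ids {20} → MAX(m.cost)=79
  14: ids {1} → MAX(m.cost)=8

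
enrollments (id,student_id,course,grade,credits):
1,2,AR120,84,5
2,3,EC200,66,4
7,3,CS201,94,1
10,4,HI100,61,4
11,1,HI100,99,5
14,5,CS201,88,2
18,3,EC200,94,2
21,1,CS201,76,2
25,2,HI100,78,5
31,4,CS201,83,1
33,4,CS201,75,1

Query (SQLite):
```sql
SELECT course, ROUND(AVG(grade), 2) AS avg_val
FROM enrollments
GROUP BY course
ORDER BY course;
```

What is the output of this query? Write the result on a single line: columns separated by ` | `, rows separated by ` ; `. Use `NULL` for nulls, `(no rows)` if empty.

Partition enrollments by course; compute ROUND(AVG(grade), 2) within each group.
  AR120: ids {1} → ROUND(AVG(grade), 2)=84
  CS201: ids {7, 14, 21, 31, 33} → ROUND(AVG(grade), 2)=83.2
  EC200: ids {2, 18} → ROUND(AVG(grade), 2)=80
  HI100: ids {10, 11, 25} → ROUND(AVG(grade), 2)=79.33

AR120 | 84 ; CS201 | 83.2 ; EC200 | 80 ; HI100 | 79.33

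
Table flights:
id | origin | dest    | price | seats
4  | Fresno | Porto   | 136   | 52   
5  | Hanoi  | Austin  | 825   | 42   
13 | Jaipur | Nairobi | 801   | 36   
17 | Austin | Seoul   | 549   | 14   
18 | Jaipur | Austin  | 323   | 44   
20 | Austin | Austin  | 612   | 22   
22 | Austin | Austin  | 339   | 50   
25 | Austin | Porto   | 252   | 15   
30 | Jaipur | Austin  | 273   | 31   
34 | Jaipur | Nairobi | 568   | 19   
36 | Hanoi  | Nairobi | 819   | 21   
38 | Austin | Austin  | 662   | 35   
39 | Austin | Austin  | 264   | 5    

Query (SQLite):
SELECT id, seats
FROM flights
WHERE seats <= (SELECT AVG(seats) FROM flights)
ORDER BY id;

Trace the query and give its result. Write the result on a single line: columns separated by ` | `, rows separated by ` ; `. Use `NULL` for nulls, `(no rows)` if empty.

Scalar subquery: AVG(seats) over all flights rows = 29.692308 (≈; comparison uses full precision).
Keep rows where seats <= that value.

17 | 14 ; 20 | 22 ; 25 | 15 ; 34 | 19 ; 36 | 21 ; 39 | 5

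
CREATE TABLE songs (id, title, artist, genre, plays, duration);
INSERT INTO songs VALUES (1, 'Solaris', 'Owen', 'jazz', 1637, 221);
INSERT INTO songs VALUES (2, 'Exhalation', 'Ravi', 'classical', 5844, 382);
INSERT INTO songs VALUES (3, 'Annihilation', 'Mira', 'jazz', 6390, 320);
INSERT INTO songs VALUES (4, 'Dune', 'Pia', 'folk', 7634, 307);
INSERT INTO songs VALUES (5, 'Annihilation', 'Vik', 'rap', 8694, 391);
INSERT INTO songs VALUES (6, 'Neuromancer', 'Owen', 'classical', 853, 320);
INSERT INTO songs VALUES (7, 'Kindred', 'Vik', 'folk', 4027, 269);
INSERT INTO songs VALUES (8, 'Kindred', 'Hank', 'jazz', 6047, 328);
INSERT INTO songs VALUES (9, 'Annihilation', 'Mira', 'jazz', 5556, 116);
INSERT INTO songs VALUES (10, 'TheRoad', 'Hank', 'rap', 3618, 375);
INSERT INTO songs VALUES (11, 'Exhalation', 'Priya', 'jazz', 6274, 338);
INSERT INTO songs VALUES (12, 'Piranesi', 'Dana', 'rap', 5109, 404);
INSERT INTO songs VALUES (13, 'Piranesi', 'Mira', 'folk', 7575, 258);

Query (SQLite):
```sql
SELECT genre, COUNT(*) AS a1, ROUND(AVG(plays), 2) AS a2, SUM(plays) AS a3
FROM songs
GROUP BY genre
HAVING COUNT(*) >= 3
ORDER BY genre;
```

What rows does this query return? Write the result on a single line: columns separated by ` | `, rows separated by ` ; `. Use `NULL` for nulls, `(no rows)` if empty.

folk | 3 | 6412 | 19236 ; jazz | 5 | 5180.8 | 25904 ; rap | 3 | 5807 | 17421

Group songs by genre.
Per group compute: COUNT(*), ROUND(AVG(plays), 2), SUM(plays).
HAVING: drop groups with fewer than 3 rows.
  classical: ids {2, 6} → COUNT(*)=2, ROUND(AVG(plays), 2)=3348.5, SUM(plays)=6697
  folk: ids {4, 7, 13} → COUNT(*)=3, ROUND(AVG(plays), 2)=6412, SUM(plays)=19236
  jazz: ids {1, 3, 8, 9, 11} → COUNT(*)=5, ROUND(AVG(plays), 2)=5180.8, SUM(plays)=25904
  rap: ids {5, 10, 12} → COUNT(*)=3, ROUND(AVG(plays), 2)=5807, SUM(plays)=17421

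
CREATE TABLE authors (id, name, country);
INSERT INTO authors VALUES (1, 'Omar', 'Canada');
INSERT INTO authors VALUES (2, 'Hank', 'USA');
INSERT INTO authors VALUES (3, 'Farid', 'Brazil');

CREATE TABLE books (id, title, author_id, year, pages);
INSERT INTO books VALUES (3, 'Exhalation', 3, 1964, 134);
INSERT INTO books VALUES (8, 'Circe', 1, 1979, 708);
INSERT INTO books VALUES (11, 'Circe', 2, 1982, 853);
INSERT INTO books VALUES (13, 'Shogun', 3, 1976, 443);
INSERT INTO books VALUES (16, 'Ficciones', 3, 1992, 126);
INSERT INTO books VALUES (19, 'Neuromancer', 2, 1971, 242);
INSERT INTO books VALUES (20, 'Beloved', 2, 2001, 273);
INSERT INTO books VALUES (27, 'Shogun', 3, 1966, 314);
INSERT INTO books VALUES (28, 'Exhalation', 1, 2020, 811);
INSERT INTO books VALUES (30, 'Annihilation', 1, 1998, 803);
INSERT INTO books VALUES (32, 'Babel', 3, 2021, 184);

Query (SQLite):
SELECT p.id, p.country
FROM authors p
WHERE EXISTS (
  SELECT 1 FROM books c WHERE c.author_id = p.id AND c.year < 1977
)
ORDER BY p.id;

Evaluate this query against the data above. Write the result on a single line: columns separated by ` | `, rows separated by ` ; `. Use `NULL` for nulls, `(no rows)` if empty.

For each authors row, check whether any books with matching author_id has year < 1977.
Keep rows where that is true.

2 | USA ; 3 | Brazil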